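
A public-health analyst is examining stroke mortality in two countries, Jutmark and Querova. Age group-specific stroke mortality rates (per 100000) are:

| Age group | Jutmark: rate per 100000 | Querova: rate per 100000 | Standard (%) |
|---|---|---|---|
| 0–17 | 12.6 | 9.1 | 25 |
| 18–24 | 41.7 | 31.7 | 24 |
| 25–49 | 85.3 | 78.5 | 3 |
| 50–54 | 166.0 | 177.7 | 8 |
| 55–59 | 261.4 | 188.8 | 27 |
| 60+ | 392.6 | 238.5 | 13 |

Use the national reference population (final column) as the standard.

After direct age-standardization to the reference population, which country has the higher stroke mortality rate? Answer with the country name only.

Standard weights: 0.25, 0.24, 0.03, 0.08, 0.27, 0.13.
Jutmark: 0.2500×12.6 + 0.2400×41.7 + 0.0300×85.3 + 0.0800×166.0 + 0.2700×261.4 + 0.1300×392.6 = 150.6130 per 100000.
Querova: 0.2500×9.1 + 0.2400×31.7 + 0.0300×78.5 + 0.0800×177.7 + 0.2700×188.8 + 0.1300×238.5 = 108.4350 per 100000.

Jutmark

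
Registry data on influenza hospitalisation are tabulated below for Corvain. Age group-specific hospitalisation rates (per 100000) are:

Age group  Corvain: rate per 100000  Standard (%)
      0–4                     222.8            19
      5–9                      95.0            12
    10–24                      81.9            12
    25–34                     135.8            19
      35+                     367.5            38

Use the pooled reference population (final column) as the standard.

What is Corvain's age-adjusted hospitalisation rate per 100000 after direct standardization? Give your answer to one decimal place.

Standard weights: 0.19, 0.12, 0.12, 0.19, 0.38.
Standardized rate: 0.1900×222.8 + 0.1200×95.0 + 0.1200×81.9 + 0.1900×135.8 + 0.3800×367.5 = 229.0120 per 100000.

229.0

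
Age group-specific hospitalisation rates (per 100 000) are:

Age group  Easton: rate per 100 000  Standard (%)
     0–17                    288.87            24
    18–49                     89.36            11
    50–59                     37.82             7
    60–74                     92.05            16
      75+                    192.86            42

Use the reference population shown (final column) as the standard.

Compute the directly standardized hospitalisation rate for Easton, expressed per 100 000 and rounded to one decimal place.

177.5

Standard weights: 0.24, 0.11, 0.07, 0.16, 0.42.
Standardized rate: 0.2400×288.87 + 0.1100×89.36 + 0.0700×37.82 + 0.1600×92.05 + 0.4200×192.86 = 177.5350 per 100 000.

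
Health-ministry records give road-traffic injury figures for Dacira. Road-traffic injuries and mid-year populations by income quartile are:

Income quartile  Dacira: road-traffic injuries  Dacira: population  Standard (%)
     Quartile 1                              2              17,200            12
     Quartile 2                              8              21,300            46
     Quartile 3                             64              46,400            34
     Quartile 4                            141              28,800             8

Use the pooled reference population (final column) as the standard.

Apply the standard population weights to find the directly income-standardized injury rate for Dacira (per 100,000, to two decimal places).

Income-specific rates per 100,000 for Dacira: 11.63, 37.56, 137.93, 489.58.
Standard weights: 0.12, 0.46, 0.34, 0.08.
Standardized rate: 0.1200×11.63 + 0.4600×37.56 + 0.3400×137.93 + 0.0800×489.58 = 104.7356 per 100,000.

104.74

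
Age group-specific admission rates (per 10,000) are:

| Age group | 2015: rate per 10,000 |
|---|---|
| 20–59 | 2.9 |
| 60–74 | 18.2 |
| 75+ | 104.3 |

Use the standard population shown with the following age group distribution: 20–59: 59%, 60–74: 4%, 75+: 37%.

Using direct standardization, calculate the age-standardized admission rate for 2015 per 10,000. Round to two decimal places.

Standard weights: 0.59, 0.04, 0.37.
Standardized rate: 0.5900×2.9 + 0.0400×18.2 + 0.3700×104.3 = 41.0300 per 10,000.

41.03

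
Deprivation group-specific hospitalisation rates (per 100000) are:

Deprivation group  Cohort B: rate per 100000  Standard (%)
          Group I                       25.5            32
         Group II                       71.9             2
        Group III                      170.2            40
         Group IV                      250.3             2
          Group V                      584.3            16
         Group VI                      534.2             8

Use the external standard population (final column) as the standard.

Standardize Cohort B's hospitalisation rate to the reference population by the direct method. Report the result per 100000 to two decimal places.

Standard weights: 0.32, 0.02, 0.40, 0.02, 0.16, 0.08.
Standardized rate: 0.3200×25.5 + 0.0200×71.9 + 0.4000×170.2 + 0.0200×250.3 + 0.1600×584.3 + 0.0800×534.2 = 218.9080 per 100000.

218.91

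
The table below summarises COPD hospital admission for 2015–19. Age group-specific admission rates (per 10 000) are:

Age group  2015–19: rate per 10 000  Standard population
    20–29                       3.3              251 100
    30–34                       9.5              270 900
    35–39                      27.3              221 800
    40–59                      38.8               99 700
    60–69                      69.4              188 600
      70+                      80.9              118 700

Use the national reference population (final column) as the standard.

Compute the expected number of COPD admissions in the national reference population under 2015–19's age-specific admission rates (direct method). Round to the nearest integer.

Expected COPD admissions = Σ (standard pop × age-specific rate ÷ 10 000)
= 251 100×3.3/10 000 + 270 900×9.5/10 000 + 221 800×27.3/10 000 + 99 700×38.8/10 000 + 188 600×69.4/10 000 + 118 700×80.9/10 000
= 82.86 + 257.36 + 605.51 + 386.84 + 1308.88 + 960.28 = 3601.74.

3602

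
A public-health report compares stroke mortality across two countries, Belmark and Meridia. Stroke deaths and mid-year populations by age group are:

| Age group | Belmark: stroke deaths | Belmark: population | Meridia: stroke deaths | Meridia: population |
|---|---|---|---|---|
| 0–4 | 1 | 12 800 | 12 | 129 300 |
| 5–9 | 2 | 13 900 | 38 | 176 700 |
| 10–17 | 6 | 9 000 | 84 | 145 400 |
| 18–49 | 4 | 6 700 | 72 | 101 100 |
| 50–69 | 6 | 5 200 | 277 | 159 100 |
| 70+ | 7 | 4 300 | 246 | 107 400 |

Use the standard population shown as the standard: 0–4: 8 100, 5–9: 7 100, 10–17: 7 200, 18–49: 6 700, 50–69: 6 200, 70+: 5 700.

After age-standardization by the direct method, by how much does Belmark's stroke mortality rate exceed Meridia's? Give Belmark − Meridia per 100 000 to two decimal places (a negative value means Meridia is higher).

Age-specific rates per 100 000 for Belmark: 7.81, 14.39, 66.67, 59.70, 115.38, 162.79.
For Meridia: 9.28, 21.51, 57.77, 71.22, 174.10, 229.05.
Standard total = 41 000; weights = 0.1976, 0.1732, 0.1756, 0.1634, 0.1512, 0.1390.
Belmark: 0.1976×7.81 + 0.1732×14.39 + 0.1756×66.67 + 0.1634×59.70 + 0.1512×115.38 + 0.1390×162.79 = 65.5788 per 100 000.
Meridia: 0.1976×9.28 + 0.1732×21.51 + 0.1756×57.77 + 0.1634×71.22 + 0.1512×174.10 + 0.1390×229.05 = 85.5123 per 100 000.
Difference = 65.5788 − 85.5123 = -19.9335.

-19.93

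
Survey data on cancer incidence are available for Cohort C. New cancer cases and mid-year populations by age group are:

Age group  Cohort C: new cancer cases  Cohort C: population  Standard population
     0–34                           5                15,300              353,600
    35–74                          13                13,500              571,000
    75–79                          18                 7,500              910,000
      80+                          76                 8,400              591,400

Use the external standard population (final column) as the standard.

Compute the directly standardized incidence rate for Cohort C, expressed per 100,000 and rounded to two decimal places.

Age-specific rates per 100,000 for Cohort C: 32.68, 96.30, 240.00, 904.76.
Standard total = 2,426,000; weights = 0.1458, 0.2354, 0.3751, 0.2438.
Standardized rate: 0.1458×32.68 + 0.2354×96.30 + 0.3751×240.00 + 0.2438×904.76 = 338.0119 per 100,000.

338.01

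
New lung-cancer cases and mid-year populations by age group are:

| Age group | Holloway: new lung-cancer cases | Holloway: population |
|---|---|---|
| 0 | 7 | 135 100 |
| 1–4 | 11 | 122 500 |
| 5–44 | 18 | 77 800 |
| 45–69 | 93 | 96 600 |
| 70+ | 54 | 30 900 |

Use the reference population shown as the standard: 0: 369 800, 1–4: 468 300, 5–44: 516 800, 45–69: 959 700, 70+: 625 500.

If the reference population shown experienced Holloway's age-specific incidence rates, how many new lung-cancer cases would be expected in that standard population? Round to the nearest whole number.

2198

Age-specific rates per 100 000 for Holloway: 5.18, 8.98, 23.14, 96.27, 174.76.
Expected new lung-cancer cases = Σ (standard pop × age-specific rate ÷ 100 000)
= 369 800×5.18/100 000 + 468 300×8.98/100 000 + 516 800×23.14/100 000 + 959 700×96.27/100 000 + 625 500×174.76/100 000
= 19.16 + 42.05 + 119.57 + 923.93 + 1093.11 = 2197.82.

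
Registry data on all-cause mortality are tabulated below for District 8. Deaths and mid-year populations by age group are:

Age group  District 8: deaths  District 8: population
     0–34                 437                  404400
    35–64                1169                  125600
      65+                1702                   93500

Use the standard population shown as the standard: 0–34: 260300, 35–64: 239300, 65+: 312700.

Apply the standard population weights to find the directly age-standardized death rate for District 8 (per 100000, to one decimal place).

1009.6

Age-specific rates per 100000 for District 8: 108.06, 930.73, 1820.32.
Standard total = 812300; weights = 0.3204, 0.2946, 0.3850.
Standardized rate: 0.3204×108.06 + 0.2946×930.73 + 0.3850×1820.32 = 1009.5617 per 100000.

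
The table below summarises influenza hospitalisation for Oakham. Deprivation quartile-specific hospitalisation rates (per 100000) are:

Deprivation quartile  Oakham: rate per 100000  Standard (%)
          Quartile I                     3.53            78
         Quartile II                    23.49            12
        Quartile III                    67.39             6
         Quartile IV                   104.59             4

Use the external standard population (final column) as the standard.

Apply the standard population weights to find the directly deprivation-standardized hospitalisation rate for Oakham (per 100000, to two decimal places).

Standard weights: 0.78, 0.12, 0.06, 0.04.
Standardized rate: 0.7800×3.53 + 0.1200×23.49 + 0.0600×67.39 + 0.0400×104.59 = 13.7992 per 100000.

13.80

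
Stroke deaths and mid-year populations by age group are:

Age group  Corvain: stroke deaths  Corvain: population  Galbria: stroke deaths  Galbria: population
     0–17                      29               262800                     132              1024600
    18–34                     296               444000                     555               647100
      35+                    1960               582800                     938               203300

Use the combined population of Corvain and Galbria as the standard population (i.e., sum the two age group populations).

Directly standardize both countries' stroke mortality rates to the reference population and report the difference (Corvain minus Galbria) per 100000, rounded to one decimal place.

Age-specific rates per 100000 for Corvain: 11.04, 66.67, 336.31.
For Galbria: 12.88, 85.77, 461.39.
Combined standard total = 3164600; weights = 0.4068, 0.3448, 0.2484.
Corvain: 0.4068×11.04 + 0.3448×66.67 + 0.2484×336.31 = 111.0149 per 100000.
Galbria: 0.4068×12.88 + 0.3448×85.77 + 0.2484×461.39 = 149.4226 per 100000.
Difference = 111.0149 − 149.4226 = -38.4077.

-38.4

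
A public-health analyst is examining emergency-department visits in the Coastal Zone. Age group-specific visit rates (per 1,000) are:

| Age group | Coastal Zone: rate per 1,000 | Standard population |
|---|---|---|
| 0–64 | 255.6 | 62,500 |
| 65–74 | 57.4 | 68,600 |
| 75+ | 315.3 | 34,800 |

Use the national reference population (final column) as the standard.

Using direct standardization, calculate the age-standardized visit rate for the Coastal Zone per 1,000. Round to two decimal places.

186.17

Standard total = 165,900; weights = 0.3767, 0.4135, 0.2098.
Standardized rate: 0.3767×255.6 + 0.4135×57.4 + 0.2098×315.3 = 186.1668 per 1,000.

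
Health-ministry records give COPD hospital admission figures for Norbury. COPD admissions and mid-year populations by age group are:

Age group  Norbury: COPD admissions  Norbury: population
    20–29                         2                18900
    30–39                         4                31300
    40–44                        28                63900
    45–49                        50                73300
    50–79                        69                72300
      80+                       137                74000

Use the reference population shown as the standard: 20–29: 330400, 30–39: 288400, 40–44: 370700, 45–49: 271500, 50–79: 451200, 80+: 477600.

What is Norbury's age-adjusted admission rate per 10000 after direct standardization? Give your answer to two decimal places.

Age-specific rates per 10000 for Norbury: 1.06, 1.28, 4.38, 6.82, 9.54, 18.51.
Standard total = 2189800; weights = 0.1509, 0.1317, 0.1693, 0.1240, 0.2060, 0.2181.
Standardized rate: 0.1509×1.06 + 0.1317×1.28 + 0.1693×4.38 + 0.1240×6.82 + 0.2060×9.54 + 0.2181×18.51 = 7.9197 per 10000.

7.92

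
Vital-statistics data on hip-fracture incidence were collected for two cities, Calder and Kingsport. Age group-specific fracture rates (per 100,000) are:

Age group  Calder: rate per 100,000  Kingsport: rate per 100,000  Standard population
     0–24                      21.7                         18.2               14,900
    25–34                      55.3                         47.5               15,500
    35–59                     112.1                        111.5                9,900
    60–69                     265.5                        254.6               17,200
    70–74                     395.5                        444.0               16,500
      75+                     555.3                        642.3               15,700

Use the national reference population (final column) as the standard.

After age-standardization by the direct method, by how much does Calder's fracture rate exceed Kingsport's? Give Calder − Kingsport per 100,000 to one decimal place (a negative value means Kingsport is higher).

Standard total = 89,700; weights = 0.1661, 0.1728, 0.1104, 0.1918, 0.1839, 0.1750.
Calder: 0.1661×21.7 + 0.1728×55.3 + 0.1104×112.1 + 0.1918×265.5 + 0.1839×395.5 + 0.1750×555.3 = 246.3861 per 100,000.
Kingsport: 0.1661×18.2 + 0.1728×47.5 + 0.1104×111.5 + 0.1918×254.6 + 0.1839×444.0 + 0.1750×642.3 = 266.4494 per 100,000.
Difference = 246.3861 − 266.4494 = -20.0633.

-20.1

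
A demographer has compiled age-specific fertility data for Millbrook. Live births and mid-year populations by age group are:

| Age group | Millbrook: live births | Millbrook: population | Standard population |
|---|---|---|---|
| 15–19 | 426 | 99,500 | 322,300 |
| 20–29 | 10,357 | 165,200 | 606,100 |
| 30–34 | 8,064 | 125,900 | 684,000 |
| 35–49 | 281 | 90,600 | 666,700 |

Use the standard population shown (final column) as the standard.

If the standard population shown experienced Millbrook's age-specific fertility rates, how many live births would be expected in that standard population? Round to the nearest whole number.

Age-specific rates per 1,000 for Millbrook: 4.281, 62.694, 64.051, 3.102.
Expected live births = Σ (standard pop × age-specific rate ÷ 1,000)
= 322,300×4.281/1,000 + 606,100×62.694/1,000 + 684,000×64.051/1,000 + 666,700×3.102/1,000
= 1379.90 + 37998.65 + 43810.77 + 2067.80 = 85257.12.

85257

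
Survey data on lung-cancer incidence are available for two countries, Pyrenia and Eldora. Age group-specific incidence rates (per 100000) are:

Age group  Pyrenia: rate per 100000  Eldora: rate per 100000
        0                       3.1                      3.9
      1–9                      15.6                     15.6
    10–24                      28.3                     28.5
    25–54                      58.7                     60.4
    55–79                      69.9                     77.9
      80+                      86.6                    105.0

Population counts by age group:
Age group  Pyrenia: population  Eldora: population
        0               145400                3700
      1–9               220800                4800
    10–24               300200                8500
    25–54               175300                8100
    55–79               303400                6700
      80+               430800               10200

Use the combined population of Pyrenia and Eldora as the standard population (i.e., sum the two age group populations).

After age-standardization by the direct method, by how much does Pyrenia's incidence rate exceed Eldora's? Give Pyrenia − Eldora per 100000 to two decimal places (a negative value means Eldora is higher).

Combined standard total = 1617900; weights = 0.0922, 0.1394, 0.1908, 0.1134, 0.1917, 0.2726.
Pyrenia: 0.0922×3.1 + 0.1394×15.6 + 0.1908×28.3 + 0.1134×58.7 + 0.1917×69.9 + 0.2726×86.6 = 51.5174 per 100000.
Eldora: 0.0922×3.9 + 0.1394×15.6 + 0.1908×28.5 + 0.1134×60.4 + 0.1917×77.9 + 0.2726×105.0 = 58.3707 per 100000.
Difference = 51.5174 − 58.3707 = -6.8533.

-6.85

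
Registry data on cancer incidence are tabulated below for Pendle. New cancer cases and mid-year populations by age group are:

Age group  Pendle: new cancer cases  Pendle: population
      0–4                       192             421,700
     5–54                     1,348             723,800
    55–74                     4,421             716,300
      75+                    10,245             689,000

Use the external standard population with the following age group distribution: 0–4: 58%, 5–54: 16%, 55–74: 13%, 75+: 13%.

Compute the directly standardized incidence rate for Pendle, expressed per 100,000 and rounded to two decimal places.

Age-specific rates per 100,000 for Pendle: 45.53, 186.24, 617.20, 1486.94.
Standard weights: 0.58, 0.16, 0.13, 0.13.
Standardized rate: 0.5800×45.53 + 0.1600×186.24 + 0.1300×617.20 + 0.1300×1486.94 = 329.7435 per 100,000.

329.74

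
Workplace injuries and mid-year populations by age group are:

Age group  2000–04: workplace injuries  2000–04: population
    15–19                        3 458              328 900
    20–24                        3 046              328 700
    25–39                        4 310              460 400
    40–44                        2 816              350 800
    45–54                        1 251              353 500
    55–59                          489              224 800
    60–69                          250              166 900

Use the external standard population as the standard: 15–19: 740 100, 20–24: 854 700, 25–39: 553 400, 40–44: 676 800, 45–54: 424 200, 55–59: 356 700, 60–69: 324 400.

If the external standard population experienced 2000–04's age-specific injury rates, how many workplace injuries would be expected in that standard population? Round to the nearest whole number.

Age-specific rates per 10 000 for 2000–04: 105.14, 92.67, 93.61, 80.27, 35.39, 21.75, 14.98.
Expected workplace injuries = Σ (standard pop × age-specific rate ÷ 10 000)
= 740 100×105.14/10 000 + 854 700×92.67/10 000 + 553 400×93.61/10 000 + 676 800×80.27/10 000 + 424 200×35.39/10 000 + 356 700×21.75/10 000 + 324 400×14.98/10 000
= 7781.29 + 7920.34 + 5180.61 + 5432.92 + 1501.20 + 775.92 + 485.92 = 29078.20.

29078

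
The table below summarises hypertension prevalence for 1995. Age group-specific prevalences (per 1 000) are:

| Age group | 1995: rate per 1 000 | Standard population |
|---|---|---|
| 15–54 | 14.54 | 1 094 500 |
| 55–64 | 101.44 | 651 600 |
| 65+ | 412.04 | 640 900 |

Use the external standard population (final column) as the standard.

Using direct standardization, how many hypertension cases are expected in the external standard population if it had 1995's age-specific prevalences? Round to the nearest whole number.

346089

Expected hypertension cases = Σ (standard pop × age-specific rate ÷ 1 000)
= 1 094 500×14.54/1 000 + 651 600×101.44/1 000 + 640 900×412.04/1 000
= 15914.03 + 66098.30 + 264076.44 = 346088.77.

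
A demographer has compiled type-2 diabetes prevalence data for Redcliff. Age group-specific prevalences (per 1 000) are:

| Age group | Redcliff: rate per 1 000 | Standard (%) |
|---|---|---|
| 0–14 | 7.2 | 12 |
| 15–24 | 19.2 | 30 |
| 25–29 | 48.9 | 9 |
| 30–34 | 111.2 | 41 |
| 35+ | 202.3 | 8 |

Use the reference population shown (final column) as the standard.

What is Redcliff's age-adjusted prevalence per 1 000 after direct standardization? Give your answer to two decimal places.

Standard weights: 0.12, 0.30, 0.09, 0.41, 0.08.
Standardized rate: 0.1200×7.2 + 0.3000×19.2 + 0.0900×48.9 + 0.4100×111.2 + 0.0800×202.3 = 72.8010 per 1 000.

72.80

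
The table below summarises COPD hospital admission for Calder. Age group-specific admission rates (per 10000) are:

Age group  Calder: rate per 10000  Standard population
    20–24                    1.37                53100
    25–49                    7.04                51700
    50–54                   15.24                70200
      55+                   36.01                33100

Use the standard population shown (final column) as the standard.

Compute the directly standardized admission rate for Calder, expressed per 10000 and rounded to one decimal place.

13.0

Standard total = 208100; weights = 0.2552, 0.2484, 0.3373, 0.1591.
Standardized rate: 0.2552×1.37 + 0.2484×7.04 + 0.3373×15.24 + 0.1591×36.01 = 12.9673 per 10000.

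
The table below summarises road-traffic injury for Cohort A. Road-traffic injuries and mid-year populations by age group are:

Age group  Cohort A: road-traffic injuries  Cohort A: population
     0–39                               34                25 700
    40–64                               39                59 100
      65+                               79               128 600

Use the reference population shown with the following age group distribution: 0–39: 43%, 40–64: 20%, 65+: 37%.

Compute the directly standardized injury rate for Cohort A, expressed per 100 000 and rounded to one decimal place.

92.8

Age-specific rates per 100 000 for Cohort A: 132.30, 65.99, 61.43.
Standard weights: 0.43, 0.20, 0.37.
Standardized rate: 0.4300×132.30 + 0.2000×65.99 + 0.3700×61.43 = 92.8145 per 100 000.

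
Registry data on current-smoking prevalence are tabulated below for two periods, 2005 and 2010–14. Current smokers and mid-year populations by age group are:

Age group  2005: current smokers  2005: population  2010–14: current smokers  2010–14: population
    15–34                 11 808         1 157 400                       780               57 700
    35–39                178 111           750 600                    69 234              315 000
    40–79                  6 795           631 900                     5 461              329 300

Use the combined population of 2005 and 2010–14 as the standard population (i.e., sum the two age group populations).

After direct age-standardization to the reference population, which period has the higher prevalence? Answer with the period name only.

2005

Age-specific rates per 1 000 for 2005: 10.202, 237.292, 10.753.
For 2010–14: 13.518, 219.790, 16.584.
Combined standard total = 3 241 900; weights = 0.3748, 0.3287, 0.2965.
2005: 0.3748×10.202 + 0.3287×237.292 + 0.2965×10.753 = 85.0090 per 1 000.
2010–14: 0.3748×13.518 + 0.3287×219.790 + 0.2965×16.584 = 82.2280 per 1 000.
The crude rates (77.45 vs 107.51) would put 2010–14 higher, but that reflects its age composition; once standardized to a common age structure, 2005 has the higher underlying rate.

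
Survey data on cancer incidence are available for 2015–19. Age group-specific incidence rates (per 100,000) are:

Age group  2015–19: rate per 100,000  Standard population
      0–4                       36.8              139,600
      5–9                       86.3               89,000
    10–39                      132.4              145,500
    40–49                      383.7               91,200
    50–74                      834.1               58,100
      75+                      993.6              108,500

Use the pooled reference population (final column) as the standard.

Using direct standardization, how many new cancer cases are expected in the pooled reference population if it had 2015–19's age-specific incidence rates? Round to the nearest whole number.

2233

Expected new cancer cases = Σ (standard pop × age-specific rate ÷ 100,000)
= 139,600×36.8/100,000 + 89,000×86.3/100,000 + 145,500×132.4/100,000 + 91,200×383.7/100,000 + 58,100×834.1/100,000 + 108,500×993.6/100,000
= 51.37 + 76.81 + 192.64 + 349.93 + 484.61 + 1078.06 = 2233.42.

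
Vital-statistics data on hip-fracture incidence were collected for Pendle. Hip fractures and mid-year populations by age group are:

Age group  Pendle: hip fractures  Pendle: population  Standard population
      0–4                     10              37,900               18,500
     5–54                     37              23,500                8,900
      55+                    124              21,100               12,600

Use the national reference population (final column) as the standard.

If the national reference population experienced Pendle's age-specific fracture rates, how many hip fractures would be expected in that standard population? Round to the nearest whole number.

93

Age-specific rates per 100,000 for Pendle: 26.39, 157.45, 587.68.
Expected hip fractures = Σ (standard pop × age-specific rate ÷ 100,000)
= 18,500×26.39/100,000 + 8,900×157.45/100,000 + 12,600×587.68/100,000
= 4.88 + 14.01 + 74.05 = 92.94.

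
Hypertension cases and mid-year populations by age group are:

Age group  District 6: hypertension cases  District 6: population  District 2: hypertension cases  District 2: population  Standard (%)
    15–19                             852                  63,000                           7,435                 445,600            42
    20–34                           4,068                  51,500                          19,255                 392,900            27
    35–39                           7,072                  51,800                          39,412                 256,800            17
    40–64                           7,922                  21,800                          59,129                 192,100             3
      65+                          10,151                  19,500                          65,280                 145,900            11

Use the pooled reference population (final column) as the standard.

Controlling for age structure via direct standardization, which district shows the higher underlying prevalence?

Age-specific rates per 1,000 for District 6: 13.524, 78.990, 136.525, 363.394, 520.564.
For District 2: 16.685, 49.007, 153.474, 307.803, 447.430.
Standard weights: 0.42, 0.27, 0.17, 0.03, 0.11.
District 6: 0.4200×13.524 + 0.2700×78.990 + 0.1700×136.525 + 0.0300×363.394 + 0.1100×520.564 = 118.3805 per 1,000.
District 2: 0.4200×16.685 + 0.2700×49.007 + 0.1700×153.474 + 0.0300×307.803 + 0.1100×447.430 = 104.7817 per 1,000.

District 6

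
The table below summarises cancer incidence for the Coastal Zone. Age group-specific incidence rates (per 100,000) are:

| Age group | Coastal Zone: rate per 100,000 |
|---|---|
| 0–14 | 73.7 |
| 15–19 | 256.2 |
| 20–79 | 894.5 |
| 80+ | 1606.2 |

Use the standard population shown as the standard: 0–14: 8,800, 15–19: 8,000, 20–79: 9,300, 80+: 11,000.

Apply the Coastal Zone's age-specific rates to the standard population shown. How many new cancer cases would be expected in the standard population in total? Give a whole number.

Expected new cancer cases = Σ (standard pop × age-specific rate ÷ 100,000)
= 8,800×73.7/100,000 + 8,000×256.2/100,000 + 9,300×894.5/100,000 + 11,000×1606.2/100,000
= 6.49 + 20.50 + 83.19 + 176.68 = 286.85.

287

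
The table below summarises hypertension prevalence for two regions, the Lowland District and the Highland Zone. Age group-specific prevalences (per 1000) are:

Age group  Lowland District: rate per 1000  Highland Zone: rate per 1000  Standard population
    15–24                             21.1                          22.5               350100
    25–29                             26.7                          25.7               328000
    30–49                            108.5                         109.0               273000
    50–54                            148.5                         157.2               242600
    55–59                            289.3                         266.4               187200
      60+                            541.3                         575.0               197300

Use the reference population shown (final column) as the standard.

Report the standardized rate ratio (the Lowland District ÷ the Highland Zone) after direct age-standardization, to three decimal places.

Standard total = 1578200; weights = 0.2218, 0.2078, 0.1730, 0.1537, 0.1186, 0.1250.
The Lowland District: 0.2218×21.1 + 0.2078×26.7 + 0.1730×108.5 + 0.1537×148.5 + 0.1186×289.3 + 0.1250×541.3 = 153.8124 per 1000.
The Highland Zone: 0.2218×22.5 + 0.2078×25.7 + 0.1730×109.0 + 0.1537×157.2 + 0.1186×266.4 + 0.1250×575.0 = 156.8357 per 1000.
Ratio = 153.8124 ÷ 156.8357 = 0.98072.

0.981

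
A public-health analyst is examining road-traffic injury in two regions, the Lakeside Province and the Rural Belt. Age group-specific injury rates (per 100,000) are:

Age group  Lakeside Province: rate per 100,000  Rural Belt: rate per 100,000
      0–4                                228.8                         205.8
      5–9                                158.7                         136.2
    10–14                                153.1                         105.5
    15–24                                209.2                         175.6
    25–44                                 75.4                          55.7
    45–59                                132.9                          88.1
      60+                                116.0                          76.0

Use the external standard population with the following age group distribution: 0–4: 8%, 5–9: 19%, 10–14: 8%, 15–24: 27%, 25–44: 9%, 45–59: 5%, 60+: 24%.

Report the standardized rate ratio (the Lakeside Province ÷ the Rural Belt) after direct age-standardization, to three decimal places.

1.259

Standard weights: 0.08, 0.19, 0.08, 0.27, 0.09, 0.05, 0.24.
The Lakeside Province: 0.0800×228.8 + 0.1900×158.7 + 0.0800×153.1 + 0.2700×209.2 + 0.0900×75.4 + 0.0500×132.9 + 0.2400×116.0 = 158.4600 per 100,000.
The Rural Belt: 0.0800×205.8 + 0.1900×136.2 + 0.0800×105.5 + 0.2700×175.6 + 0.0900×55.7 + 0.0500×88.1 + 0.2400×76.0 = 125.8520 per 100,000.
Ratio = 158.4600 ÷ 125.8520 = 1.25910.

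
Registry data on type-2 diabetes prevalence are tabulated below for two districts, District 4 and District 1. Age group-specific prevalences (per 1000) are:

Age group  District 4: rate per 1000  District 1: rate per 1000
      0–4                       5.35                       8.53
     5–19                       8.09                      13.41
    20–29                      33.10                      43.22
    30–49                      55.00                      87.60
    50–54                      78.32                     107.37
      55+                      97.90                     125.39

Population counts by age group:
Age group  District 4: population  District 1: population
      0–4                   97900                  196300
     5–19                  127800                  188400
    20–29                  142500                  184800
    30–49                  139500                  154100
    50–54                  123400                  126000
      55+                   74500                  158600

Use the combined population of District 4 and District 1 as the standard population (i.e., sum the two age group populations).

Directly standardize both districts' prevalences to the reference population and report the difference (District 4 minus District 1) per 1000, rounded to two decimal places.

Combined standard total = 1713800; weights = 0.1717, 0.1845, 0.1910, 0.1713, 0.1455, 0.1360.
District 4: 0.1717×5.35 + 0.1845×8.09 + 0.1910×33.10 + 0.1713×55.00 + 0.1455×78.32 + 0.1360×97.90 = 42.8680 per 1000.
District 1: 0.1717×8.53 + 0.1845×13.41 + 0.1910×43.22 + 0.1713×87.60 + 0.1455×107.37 + 0.1360×125.39 = 59.8795 per 1000.
Difference = 42.8680 − 59.8795 = -17.0115.

-17.01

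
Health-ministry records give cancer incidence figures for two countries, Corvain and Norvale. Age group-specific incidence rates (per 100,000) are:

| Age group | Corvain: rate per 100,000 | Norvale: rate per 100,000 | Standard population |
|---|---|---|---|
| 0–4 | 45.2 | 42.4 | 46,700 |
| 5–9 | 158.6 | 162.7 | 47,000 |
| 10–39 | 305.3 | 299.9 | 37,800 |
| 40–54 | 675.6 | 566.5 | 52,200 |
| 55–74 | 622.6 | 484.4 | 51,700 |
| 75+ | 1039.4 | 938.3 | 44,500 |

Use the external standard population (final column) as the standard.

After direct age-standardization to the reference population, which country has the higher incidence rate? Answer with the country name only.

Standard total = 279,900; weights = 0.1668, 0.1679, 0.1350, 0.1865, 0.1847, 0.1590.
Corvain: 0.1668×45.2 + 0.1679×158.6 + 0.1350×305.3 + 0.1865×675.6 + 0.1847×622.6 + 0.1590×1039.4 = 481.6485 per 100,000.
Norvale: 0.1668×42.4 + 0.1679×162.7 + 0.1350×299.9 + 0.1865×566.5 + 0.1847×484.4 + 0.1590×938.3 = 419.1937 per 100,000.

Corvain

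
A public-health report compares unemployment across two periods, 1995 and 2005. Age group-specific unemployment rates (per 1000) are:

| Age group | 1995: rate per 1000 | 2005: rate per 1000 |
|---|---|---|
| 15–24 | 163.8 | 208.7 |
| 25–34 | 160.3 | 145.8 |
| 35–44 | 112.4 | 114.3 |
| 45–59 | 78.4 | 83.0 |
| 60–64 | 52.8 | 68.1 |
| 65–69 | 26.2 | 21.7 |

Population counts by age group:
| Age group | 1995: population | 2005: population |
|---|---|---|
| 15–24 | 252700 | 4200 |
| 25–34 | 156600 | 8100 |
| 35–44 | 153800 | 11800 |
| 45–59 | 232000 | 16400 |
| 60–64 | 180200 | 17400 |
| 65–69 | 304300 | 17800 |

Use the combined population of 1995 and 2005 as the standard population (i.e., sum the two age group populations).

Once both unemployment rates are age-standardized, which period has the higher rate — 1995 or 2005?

Combined standard total = 1355300; weights = 0.1896, 0.1215, 0.1222, 0.1833, 0.1458, 0.2377.
1995: 0.1896×163.8 + 0.1215×160.3 + 0.1222×112.4 + 0.1833×78.4 + 0.1458×52.8 + 0.2377×26.2 = 92.5566 per 1000.
2005: 0.1896×208.7 + 0.1215×145.8 + 0.1222×114.3 + 0.1833×83.0 + 0.1458×68.1 + 0.2377×21.7 = 101.5419 per 1000.
The crude rates (93.36 vs 83.73) would put 1995 higher, but that reflects its age composition; once standardized to a common age structure, 2005 has the higher underlying rate.

2005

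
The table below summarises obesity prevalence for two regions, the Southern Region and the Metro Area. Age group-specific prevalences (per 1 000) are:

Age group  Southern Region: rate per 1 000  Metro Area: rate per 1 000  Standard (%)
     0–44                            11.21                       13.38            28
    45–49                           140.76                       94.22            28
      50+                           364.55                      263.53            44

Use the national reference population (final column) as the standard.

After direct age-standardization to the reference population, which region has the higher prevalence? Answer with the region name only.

Southern Region

Standard weights: 0.28, 0.28, 0.44.
The Southern Region: 0.2800×11.21 + 0.2800×140.76 + 0.4400×364.55 = 202.9536 per 1 000.
The Metro Area: 0.2800×13.38 + 0.2800×94.22 + 0.4400×263.53 = 146.0812 per 1 000.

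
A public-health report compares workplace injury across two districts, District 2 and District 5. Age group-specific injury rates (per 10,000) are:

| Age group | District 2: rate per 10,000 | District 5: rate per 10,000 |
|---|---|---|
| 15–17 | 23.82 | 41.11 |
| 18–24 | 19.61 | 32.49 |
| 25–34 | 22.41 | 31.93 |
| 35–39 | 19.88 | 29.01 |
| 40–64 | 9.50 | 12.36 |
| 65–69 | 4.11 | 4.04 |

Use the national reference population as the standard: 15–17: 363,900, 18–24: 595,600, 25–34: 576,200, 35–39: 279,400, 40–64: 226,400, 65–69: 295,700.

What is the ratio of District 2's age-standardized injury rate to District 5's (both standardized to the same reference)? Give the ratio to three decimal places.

0.651

Standard total = 2,337,200; weights = 0.1557, 0.2548, 0.2465, 0.1195, 0.0969, 0.1265.
District 2: 0.1557×23.82 + 0.2548×19.61 + 0.2465×22.41 + 0.1195×19.88 + 0.0969×9.50 + 0.1265×4.11 = 18.0477 per 10,000.
District 5: 0.1557×41.11 + 0.2548×32.49 + 0.2465×31.93 + 0.1195×29.01 + 0.0969×12.36 + 0.1265×4.04 = 27.7286 per 10,000.
Ratio = 18.0477 ÷ 27.7286 = 0.65087.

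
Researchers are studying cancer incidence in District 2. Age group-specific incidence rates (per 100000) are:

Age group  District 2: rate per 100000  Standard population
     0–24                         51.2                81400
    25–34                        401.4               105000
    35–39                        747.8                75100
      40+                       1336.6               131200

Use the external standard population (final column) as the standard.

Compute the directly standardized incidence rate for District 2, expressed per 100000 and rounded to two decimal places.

707.50

Standard total = 392700; weights = 0.2073, 0.2674, 0.1912, 0.3341.
Standardized rate: 0.2073×51.2 + 0.2674×401.4 + 0.1912×747.8 + 0.3341×1336.6 = 707.5029 per 100000.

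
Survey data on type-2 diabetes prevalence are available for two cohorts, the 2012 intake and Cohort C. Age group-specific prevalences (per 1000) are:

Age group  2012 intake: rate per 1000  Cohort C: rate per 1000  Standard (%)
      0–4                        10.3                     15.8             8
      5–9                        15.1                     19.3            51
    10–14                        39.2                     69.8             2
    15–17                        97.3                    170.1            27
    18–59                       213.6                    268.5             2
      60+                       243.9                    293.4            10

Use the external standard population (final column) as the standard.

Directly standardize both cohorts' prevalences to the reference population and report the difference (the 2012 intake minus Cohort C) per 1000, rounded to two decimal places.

-28.90

Standard weights: 0.08, 0.51, 0.02, 0.27, 0.02, 0.10.
The 2012 intake: 0.0800×10.3 + 0.5100×15.1 + 0.0200×39.2 + 0.2700×97.3 + 0.0200×213.6 + 0.1000×243.9 = 64.2420 per 1000.
Cohort C: 0.0800×15.8 + 0.5100×19.3 + 0.0200×69.8 + 0.2700×170.1 + 0.0200×268.5 + 0.1000×293.4 = 93.1400 per 1000.
Difference = 64.2420 − 93.1400 = -28.8980.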